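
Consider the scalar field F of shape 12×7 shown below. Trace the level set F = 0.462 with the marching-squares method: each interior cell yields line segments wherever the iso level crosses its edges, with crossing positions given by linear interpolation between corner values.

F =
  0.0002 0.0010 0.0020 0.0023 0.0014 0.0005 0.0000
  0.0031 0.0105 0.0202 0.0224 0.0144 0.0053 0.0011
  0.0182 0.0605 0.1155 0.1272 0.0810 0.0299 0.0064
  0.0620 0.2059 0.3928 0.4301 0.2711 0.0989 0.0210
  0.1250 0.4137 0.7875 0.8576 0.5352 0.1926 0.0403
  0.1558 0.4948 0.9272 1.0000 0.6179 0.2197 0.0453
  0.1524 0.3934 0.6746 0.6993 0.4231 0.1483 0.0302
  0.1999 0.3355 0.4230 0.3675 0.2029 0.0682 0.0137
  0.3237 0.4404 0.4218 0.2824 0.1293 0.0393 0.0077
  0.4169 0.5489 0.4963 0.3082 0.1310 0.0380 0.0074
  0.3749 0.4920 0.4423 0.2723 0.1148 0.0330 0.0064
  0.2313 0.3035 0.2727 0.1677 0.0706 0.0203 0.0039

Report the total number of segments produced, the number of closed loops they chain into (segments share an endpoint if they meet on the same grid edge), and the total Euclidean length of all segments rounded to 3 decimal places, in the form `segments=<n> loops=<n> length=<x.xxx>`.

segments=22 loops=2 length=17.031

cell (3,1): code 0100 → (3.175,2.000)–(4.000,1.129)
cell (3,2): code 1100 → (3.075,3.000)–(3.175,2.000)
cell (3,3): code 1100 → (3.723,4.000)–(3.075,3.000)
cell (3,4): code 1000 → (4.000,4.214)–(3.723,4.000)
cell (4,0): code 0100 → (4.596,1.000)–(5.000,0.903)
cell (4,1): code 1110 → (4.000,1.129)–(4.596,1.000)
cell (4,4): code 1001 → (5.000,4.392)–(4.000,4.214)
cell (5,0): code 0010 → (5.000,0.903)–(5.323,1.000)
cell (5,1): code 0111 → (5.323,1.000)–(6.000,1.244)
cell (5,3): code 1011 → (6.000,3.859)–(5.800,4.000)
cell (5,4): code 0001 → (5.800,4.000)–(5.000,4.392)
cell (6,1): code 0010 → (6.000,1.244)–(6.845,2.000)
cell (6,2): code 0011 → (6.845,2.000)–(6.715,3.000)
cell (6,3): code 0001 → (6.715,3.000)–(6.000,3.859)
cell (8,0): code 0100 → (8.199,1.000)–(9.000,0.342)
cell (8,1): code 1100 → (8.540,2.000)–(8.199,1.000)
cell (8,2): code 1000 → (9.000,2.182)–(8.540,2.000)
cell (9,0): code 0110 → (9.000,0.342)–(10.000,0.744)
cell (9,1): code 1011 → (10.000,1.604)–(9.635,2.000)
cell (9,2): code 0001 → (9.635,2.000)–(9.000,2.182)
cell (10,0): code 0010 → (10.000,0.744)–(10.159,1.000)
cell (10,1): code 0001 → (10.159,1.000)–(10.000,1.604)
total: 22 segments, chained into 2 closed loop(s), length Σ = 17.030810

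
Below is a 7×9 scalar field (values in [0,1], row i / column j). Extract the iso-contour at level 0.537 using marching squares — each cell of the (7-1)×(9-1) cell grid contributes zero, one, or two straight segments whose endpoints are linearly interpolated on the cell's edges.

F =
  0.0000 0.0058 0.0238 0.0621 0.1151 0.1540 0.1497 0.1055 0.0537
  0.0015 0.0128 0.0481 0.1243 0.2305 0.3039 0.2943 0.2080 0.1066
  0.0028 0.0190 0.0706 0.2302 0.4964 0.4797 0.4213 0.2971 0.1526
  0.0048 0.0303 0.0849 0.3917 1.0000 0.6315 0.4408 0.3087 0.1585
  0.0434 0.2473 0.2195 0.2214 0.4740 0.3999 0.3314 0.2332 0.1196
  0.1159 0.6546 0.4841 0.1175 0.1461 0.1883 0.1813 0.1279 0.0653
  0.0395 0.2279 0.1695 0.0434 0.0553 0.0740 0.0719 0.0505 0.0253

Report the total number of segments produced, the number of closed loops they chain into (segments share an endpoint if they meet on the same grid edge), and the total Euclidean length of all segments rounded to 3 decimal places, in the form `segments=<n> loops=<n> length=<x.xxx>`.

segments=10 loops=2 length=8.148

cell (2,3): code 0100 → (2.081,4.000)–(3.000,3.239)
cell (2,4): code 1100 → (2.377,5.000)–(2.081,4.000)
cell (2,5): code 1000 → (3.000,5.496)–(2.377,5.000)
cell (3,3): code 0010 → (3.000,3.239)–(3.880,4.000)
cell (3,4): code 0011 → (3.880,4.000)–(3.408,5.000)
cell (3,5): code 0001 → (3.408,5.000)–(3.000,5.496)
cell (4,0): code 0100 → (4.711,1.000)–(5.000,0.782)
cell (4,1): code 1000 → (5.000,1.690)–(4.711,1.000)
cell (5,0): code 0010 → (5.000,0.782)–(5.276,1.000)
cell (5,1): code 0001 → (5.276,1.000)–(5.000,1.690)
total: 10 segments, chained into 2 closed loop(s), length Σ = 8.147884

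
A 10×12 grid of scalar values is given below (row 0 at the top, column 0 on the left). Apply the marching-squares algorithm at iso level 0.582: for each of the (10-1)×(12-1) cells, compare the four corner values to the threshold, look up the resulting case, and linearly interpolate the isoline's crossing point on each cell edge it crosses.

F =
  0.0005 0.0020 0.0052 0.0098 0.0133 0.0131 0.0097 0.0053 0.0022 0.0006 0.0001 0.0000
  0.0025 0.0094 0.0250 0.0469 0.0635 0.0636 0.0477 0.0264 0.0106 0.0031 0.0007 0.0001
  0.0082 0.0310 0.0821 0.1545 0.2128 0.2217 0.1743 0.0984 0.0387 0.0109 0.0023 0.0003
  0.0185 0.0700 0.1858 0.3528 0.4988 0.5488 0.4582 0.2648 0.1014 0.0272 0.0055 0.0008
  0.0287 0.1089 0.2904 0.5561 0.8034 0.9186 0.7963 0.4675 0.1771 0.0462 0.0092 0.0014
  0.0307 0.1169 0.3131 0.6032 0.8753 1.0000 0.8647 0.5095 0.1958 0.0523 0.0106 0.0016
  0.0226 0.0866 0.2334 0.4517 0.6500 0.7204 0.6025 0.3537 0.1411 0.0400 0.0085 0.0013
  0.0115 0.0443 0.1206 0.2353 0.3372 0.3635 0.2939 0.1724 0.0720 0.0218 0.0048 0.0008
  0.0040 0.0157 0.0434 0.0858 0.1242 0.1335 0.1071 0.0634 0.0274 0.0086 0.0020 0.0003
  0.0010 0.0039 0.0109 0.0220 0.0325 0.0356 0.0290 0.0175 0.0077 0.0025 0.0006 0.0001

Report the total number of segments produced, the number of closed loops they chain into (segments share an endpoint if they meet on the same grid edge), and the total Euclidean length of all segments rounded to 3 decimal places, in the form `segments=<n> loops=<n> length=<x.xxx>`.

cell (3,3): code 0100 → (3.273,4.000)–(4.000,3.105)
cell (3,4): code 1100 → (3.090,5.000)–(3.273,4.000)
cell (3,5): code 1100 → (3.366,6.000)–(3.090,5.000)
cell (3,6): code 1000 → (4.000,6.652)–(3.366,6.000)
cell (4,2): code 0100 → (4.550,3.000)–(5.000,2.927)
cell (4,3): code 1110 → (4.000,3.105)–(4.550,3.000)
cell (4,6): code 1001 → (5.000,6.796)–(4.000,6.652)
cell (5,2): code 0010 → (5.000,2.927)–(5.140,3.000)
cell (5,3): code 0111 → (5.140,3.000)–(6.000,3.657)
cell (5,6): code 1001 → (6.000,6.082)–(5.000,6.796)
cell (6,3): code 0010 → (6.000,3.657)–(6.217,4.000)
cell (6,4): code 0011 → (6.217,4.000)–(6.388,5.000)
cell (6,5): code 0011 → (6.388,5.000)–(6.066,6.000)
cell (6,6): code 0001 → (6.066,6.000)–(6.000,6.082)
total: 14 segments, chained into 1 closed loop(s), length Σ = 11.187892

segments=14 loops=1 length=11.188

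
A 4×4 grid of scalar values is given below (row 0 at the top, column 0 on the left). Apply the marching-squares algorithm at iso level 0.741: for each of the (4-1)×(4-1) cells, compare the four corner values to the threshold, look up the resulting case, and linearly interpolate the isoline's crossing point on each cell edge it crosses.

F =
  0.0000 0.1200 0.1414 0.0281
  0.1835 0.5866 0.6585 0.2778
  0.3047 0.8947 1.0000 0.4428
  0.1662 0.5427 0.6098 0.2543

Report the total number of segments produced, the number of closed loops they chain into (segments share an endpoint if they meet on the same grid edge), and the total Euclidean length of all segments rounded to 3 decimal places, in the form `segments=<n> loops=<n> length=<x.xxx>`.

cell (1,0): code 0100 → (1.501,1.000)–(2.000,0.739)
cell (1,1): code 1100 → (1.242,2.000)–(1.501,1.000)
cell (1,2): code 1000 → (2.000,2.465)–(1.242,2.000)
cell (2,0): code 0010 → (2.000,0.739)–(2.437,1.000)
cell (2,1): code 0011 → (2.437,1.000)–(2.664,2.000)
cell (2,2): code 0001 → (2.664,2.000)–(2.000,2.465)
total: 6 segments, chained into 1 closed loop(s), length Σ = 4.829706

segments=6 loops=1 length=4.830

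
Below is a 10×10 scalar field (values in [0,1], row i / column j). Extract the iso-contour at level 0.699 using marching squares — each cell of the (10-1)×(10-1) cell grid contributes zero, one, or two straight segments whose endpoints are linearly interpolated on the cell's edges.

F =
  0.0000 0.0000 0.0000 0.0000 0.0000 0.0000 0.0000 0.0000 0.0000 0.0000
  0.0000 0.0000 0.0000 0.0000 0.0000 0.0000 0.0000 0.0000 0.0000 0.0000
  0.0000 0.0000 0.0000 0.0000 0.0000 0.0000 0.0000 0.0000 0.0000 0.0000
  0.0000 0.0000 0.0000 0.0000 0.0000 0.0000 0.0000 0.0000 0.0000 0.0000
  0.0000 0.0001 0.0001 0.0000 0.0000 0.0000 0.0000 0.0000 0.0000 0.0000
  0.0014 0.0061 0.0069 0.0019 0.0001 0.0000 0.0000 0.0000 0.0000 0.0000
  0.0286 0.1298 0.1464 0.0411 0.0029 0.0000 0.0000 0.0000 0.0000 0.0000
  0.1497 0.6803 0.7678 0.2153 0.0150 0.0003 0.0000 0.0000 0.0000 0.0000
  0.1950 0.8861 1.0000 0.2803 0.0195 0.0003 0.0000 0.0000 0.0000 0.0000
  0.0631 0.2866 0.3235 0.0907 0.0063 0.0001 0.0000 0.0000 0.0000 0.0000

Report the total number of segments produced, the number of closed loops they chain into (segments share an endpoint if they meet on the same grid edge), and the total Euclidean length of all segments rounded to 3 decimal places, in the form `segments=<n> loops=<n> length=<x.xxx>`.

cell (6,1): code 0100 → (6.889,2.000)–(7.000,1.214)
cell (6,2): code 1000 → (7.000,2.125)–(6.889,2.000)
cell (7,0): code 0100 → (7.091,1.000)–(8.000,0.729)
cell (7,1): code 1110 → (7.000,1.214)–(7.091,1.000)
cell (7,2): code 1001 → (8.000,2.418)–(7.000,2.125)
cell (8,0): code 0010 → (8.000,0.729)–(8.312,1.000)
cell (8,1): code 0011 → (8.312,1.000)–(8.445,2.000)
cell (8,2): code 0001 → (8.445,2.000)–(8.000,2.418)
total: 8 segments, chained into 1 closed loop(s), length Σ = 5.216309

segments=8 loops=1 length=5.216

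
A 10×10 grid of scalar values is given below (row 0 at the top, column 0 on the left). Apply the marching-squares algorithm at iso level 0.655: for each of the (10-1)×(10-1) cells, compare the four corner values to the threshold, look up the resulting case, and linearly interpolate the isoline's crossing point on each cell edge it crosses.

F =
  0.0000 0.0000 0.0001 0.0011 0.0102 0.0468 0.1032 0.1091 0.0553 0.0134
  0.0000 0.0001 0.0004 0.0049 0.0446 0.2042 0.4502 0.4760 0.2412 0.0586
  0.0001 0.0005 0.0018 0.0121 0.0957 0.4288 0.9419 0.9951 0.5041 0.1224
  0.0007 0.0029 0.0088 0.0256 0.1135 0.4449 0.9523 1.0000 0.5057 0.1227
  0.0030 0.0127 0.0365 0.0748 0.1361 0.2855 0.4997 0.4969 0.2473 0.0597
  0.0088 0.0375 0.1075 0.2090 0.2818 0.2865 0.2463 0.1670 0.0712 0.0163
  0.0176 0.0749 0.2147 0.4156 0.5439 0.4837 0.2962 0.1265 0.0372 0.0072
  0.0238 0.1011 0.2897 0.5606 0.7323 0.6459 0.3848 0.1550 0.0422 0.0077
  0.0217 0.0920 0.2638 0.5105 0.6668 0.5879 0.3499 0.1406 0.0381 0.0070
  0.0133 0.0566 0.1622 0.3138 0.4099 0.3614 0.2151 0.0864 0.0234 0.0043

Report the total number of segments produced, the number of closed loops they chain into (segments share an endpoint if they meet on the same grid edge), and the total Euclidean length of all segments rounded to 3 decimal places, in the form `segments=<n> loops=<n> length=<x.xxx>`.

segments=14 loops=2 length=11.777

cell (1,5): code 0100 → (1.417,6.000)–(2.000,5.441)
cell (1,6): code 1100 → (1.345,7.000)–(1.417,6.000)
cell (1,7): code 1000 → (2.000,7.693)–(1.345,7.000)
cell (2,5): code 0110 → (2.000,5.441)–(3.000,5.414)
cell (2,7): code 1001 → (3.000,7.698)–(2.000,7.693)
cell (3,5): code 0010 → (3.000,5.414)–(3.657,6.000)
cell (3,6): code 0011 → (3.657,6.000)–(3.686,7.000)
cell (3,7): code 0001 → (3.686,7.000)–(3.000,7.698)
cell (6,3): code 0100 → (6.590,4.000)–(7.000,3.550)
cell (6,4): code 1000 → (7.000,4.895)–(6.590,4.000)
cell (7,3): code 0110 → (7.000,3.550)–(8.000,3.925)
cell (7,4): code 1001 → (8.000,4.150)–(7.000,4.895)
cell (8,3): code 0010 → (8.000,3.925)–(8.046,4.000)
cell (8,4): code 0001 → (8.046,4.000)–(8.000,4.150)
total: 14 segments, chained into 2 closed loop(s), length Σ = 11.776817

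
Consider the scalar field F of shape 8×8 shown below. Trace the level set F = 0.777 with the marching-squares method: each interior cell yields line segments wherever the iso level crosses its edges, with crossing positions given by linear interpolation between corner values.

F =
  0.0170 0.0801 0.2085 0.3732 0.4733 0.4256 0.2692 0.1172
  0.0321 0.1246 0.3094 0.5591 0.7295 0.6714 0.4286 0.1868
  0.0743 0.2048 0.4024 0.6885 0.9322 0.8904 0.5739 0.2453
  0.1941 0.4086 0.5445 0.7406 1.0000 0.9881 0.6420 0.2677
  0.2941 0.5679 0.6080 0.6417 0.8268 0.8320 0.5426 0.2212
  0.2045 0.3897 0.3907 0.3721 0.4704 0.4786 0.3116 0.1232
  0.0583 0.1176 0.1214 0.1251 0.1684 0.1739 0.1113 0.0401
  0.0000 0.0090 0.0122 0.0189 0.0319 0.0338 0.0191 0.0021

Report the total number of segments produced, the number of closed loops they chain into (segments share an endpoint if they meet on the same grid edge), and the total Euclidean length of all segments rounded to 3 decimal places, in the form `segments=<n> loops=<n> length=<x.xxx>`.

cell (1,3): code 0100 → (1.234,4.000)–(2.000,3.363)
cell (1,4): code 1100 → (1.482,5.000)–(1.234,4.000)
cell (1,5): code 1000 → (2.000,5.358)–(1.482,5.000)
cell (2,3): code 0110 → (2.000,3.363)–(3.000,3.140)
cell (2,5): code 1001 → (3.000,5.610)–(2.000,5.358)
cell (3,3): code 0110 → (3.000,3.140)–(4.000,3.731)
cell (3,5): code 1001 → (4.000,5.190)–(3.000,5.610)
cell (4,3): code 0010 → (4.000,3.731)–(4.140,4.000)
cell (4,4): code 0011 → (4.140,4.000)–(4.156,5.000)
cell (4,5): code 0001 → (4.156,5.000)–(4.000,5.190)
total: 10 segments, chained into 1 closed loop(s), length Σ = 8.506451

segments=10 loops=1 length=8.506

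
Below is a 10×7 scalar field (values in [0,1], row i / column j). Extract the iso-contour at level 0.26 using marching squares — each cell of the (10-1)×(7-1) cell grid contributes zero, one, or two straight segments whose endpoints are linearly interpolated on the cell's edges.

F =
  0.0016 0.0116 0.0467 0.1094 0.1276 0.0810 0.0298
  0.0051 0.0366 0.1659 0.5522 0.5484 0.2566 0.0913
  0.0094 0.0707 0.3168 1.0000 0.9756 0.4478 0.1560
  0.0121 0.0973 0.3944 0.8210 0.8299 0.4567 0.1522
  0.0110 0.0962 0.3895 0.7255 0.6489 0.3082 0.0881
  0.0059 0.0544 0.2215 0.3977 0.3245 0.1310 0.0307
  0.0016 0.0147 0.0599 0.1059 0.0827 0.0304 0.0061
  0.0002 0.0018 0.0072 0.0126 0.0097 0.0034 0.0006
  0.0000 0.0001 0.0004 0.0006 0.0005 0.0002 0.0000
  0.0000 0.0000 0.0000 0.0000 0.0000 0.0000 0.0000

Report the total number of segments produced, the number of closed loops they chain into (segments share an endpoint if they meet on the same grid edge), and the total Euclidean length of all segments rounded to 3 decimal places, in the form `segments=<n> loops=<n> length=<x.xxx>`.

segments=18 loops=1 length=14.527

cell (0,2): code 0100 → (0.340,3.000)–(1.000,2.244)
cell (0,3): code 1100 → (0.315,4.000)–(0.340,3.000)
cell (0,4): code 1000 → (1.000,4.988)–(0.315,4.000)
cell (1,1): code 0100 → (1.624,2.000)–(2.000,1.769)
cell (1,2): code 1110 → (1.000,2.244)–(1.624,2.000)
cell (1,4): code 1101 → (1.018,5.000)–(1.000,4.988)
cell (1,5): code 1000 → (2.000,5.644)–(1.018,5.000)
cell (2,1): code 0110 → (2.000,1.769)–(3.000,1.548)
cell (2,5): code 1001 → (3.000,5.646)–(2.000,5.644)
cell (3,1): code 0110 → (3.000,1.548)–(4.000,1.558)
cell (3,5): code 1001 → (4.000,5.219)–(3.000,5.646)
cell (4,1): code 0010 → (4.000,1.558)–(4.771,2.000)
cell (4,2): code 0111 → (4.771,2.000)–(5.000,2.219)
cell (4,4): code 1011 → (5.000,4.333)–(4.272,5.000)
cell (4,5): code 0001 → (4.272,5.000)–(4.000,5.219)
cell (5,2): code 0010 → (5.000,2.219)–(5.472,3.000)
cell (5,3): code 0011 → (5.472,3.000)–(5.267,4.000)
cell (5,4): code 0001 → (5.267,4.000)–(5.000,4.333)
total: 18 segments, chained into 1 closed loop(s), length Σ = 14.527050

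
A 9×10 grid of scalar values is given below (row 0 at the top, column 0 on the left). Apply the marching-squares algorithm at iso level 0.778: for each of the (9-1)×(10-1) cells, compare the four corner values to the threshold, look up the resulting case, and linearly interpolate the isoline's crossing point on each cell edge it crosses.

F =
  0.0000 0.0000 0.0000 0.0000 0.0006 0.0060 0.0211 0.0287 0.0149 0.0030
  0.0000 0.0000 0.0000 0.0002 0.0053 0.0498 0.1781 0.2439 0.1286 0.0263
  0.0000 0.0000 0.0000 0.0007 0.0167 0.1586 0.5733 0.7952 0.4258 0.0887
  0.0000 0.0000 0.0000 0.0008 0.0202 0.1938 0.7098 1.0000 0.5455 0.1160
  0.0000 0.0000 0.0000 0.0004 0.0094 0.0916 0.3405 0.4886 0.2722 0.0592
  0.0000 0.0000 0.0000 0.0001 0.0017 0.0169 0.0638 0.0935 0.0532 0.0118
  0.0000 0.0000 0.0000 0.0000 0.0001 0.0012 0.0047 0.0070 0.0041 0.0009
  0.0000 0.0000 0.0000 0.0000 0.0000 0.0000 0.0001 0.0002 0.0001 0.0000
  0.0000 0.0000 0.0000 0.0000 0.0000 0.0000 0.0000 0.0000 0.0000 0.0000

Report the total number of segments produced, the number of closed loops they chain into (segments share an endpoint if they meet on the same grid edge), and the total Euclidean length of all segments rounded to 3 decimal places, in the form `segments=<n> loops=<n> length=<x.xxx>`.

segments=6 loops=1 length=3.979

cell (1,6): code 0100 → (1.969,7.000)–(2.000,6.922)
cell (1,7): code 1000 → (2.000,7.047)–(1.969,7.000)
cell (2,6): code 0110 → (2.000,6.922)–(3.000,6.235)
cell (2,7): code 1001 → (3.000,7.488)–(2.000,7.047)
cell (3,6): code 0010 → (3.000,6.235)–(3.434,7.000)
cell (3,7): code 0001 → (3.434,7.000)–(3.000,7.488)
total: 6 segments, chained into 1 closed loop(s), length Σ = 3.979452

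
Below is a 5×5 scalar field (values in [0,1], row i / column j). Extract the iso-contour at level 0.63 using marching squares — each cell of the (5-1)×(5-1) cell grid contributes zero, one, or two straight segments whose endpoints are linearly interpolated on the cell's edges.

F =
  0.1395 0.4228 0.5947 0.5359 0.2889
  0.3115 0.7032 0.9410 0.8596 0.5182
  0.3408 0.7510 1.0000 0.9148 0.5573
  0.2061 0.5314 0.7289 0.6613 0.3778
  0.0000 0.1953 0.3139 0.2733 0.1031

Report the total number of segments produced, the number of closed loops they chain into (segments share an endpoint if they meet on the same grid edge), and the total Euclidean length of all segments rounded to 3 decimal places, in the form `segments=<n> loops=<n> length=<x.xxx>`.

segments=12 loops=1 length=9.728

cell (0,0): code 0100 → (0.739,1.000)–(1.000,0.813)
cell (0,1): code 1100 → (0.102,2.000)–(0.739,1.000)
cell (0,2): code 1100 → (0.291,3.000)–(0.102,2.000)
cell (0,3): code 1000 → (1.000,3.673)–(0.291,3.000)
cell (1,0): code 0110 → (1.000,0.813)–(2.000,0.705)
cell (1,3): code 1001 → (2.000,3.797)–(1.000,3.673)
cell (2,0): code 0010 → (2.000,0.705)–(2.551,1.000)
cell (2,1): code 0111 → (2.551,1.000)–(3.000,1.499)
cell (2,3): code 1001 → (3.000,3.110)–(2.000,3.797)
cell (3,1): code 0010 → (3.000,1.499)–(3.238,2.000)
cell (3,2): code 0011 → (3.238,2.000)–(3.081,3.000)
cell (3,3): code 0001 → (3.081,3.000)–(3.000,3.110)
total: 12 segments, chained into 1 closed loop(s), length Σ = 9.728225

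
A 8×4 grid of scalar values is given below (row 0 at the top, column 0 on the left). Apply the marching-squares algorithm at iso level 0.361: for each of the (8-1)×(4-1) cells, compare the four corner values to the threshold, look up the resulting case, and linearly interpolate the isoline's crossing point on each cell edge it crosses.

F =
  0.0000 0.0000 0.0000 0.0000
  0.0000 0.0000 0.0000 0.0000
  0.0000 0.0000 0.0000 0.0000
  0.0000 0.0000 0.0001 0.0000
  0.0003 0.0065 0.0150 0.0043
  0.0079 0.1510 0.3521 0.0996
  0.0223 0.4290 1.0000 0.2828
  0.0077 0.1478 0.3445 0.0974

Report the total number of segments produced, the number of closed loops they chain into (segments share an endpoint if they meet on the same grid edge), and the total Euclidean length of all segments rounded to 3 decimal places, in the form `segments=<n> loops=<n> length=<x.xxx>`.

segments=6 loops=1 length=5.725

cell (5,0): code 0100 → (5.755,1.000)–(6.000,0.833)
cell (5,1): code 1100 → (5.014,2.000)–(5.755,1.000)
cell (5,2): code 1000 → (6.000,2.891)–(5.014,2.000)
cell (6,0): code 0010 → (6.000,0.833)–(6.242,1.000)
cell (6,1): code 0011 → (6.242,1.000)–(6.975,2.000)
cell (6,2): code 0001 → (6.975,2.000)–(6.000,2.891)
total: 6 segments, chained into 1 closed loop(s), length Σ = 5.724933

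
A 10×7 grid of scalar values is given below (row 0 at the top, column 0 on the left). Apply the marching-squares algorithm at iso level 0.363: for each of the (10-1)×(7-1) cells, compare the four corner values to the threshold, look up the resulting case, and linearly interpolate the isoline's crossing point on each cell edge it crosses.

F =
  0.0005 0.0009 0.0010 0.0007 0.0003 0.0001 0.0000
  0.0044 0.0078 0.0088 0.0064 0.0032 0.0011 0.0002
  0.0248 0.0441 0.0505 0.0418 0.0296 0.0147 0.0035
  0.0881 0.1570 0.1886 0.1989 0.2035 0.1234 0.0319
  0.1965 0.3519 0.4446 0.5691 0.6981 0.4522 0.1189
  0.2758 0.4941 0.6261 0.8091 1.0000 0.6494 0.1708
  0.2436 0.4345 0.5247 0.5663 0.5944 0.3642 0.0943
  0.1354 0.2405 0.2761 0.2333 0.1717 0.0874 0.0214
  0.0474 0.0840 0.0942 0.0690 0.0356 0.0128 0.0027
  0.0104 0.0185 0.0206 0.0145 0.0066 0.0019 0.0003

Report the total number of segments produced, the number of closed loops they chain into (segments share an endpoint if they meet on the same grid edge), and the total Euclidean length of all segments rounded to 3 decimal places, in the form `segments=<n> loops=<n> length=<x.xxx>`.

segments=16 loops=1 length=13.628

cell (3,1): code 0100 → (3.681,2.000)–(4.000,1.120)
cell (3,2): code 1100 → (3.443,3.000)–(3.681,2.000)
cell (3,3): code 1100 → (3.322,4.000)–(3.443,3.000)
cell (3,4): code 1100 → (3.729,5.000)–(3.322,4.000)
cell (3,5): code 1000 → (4.000,5.268)–(3.729,5.000)
cell (4,0): code 0100 → (4.078,1.000)–(5.000,0.399)
cell (4,1): code 1110 → (4.000,1.120)–(4.078,1.000)
cell (4,5): code 1001 → (5.000,5.598)–(4.000,5.268)
cell (5,0): code 0110 → (5.000,0.399)–(6.000,0.625)
cell (5,5): code 1001 → (6.000,5.004)–(5.000,5.598)
cell (6,0): code 0010 → (6.000,0.625)–(6.369,1.000)
cell (6,1): code 0011 → (6.369,1.000)–(6.650,2.000)
cell (6,2): code 0011 → (6.650,2.000)–(6.611,3.000)
cell (6,3): code 0011 → (6.611,3.000)–(6.547,4.000)
cell (6,4): code 0011 → (6.547,4.000)–(6.004,5.000)
cell (6,5): code 0001 → (6.004,5.000)–(6.000,5.004)
total: 16 segments, chained into 1 closed loop(s), length Σ = 13.628057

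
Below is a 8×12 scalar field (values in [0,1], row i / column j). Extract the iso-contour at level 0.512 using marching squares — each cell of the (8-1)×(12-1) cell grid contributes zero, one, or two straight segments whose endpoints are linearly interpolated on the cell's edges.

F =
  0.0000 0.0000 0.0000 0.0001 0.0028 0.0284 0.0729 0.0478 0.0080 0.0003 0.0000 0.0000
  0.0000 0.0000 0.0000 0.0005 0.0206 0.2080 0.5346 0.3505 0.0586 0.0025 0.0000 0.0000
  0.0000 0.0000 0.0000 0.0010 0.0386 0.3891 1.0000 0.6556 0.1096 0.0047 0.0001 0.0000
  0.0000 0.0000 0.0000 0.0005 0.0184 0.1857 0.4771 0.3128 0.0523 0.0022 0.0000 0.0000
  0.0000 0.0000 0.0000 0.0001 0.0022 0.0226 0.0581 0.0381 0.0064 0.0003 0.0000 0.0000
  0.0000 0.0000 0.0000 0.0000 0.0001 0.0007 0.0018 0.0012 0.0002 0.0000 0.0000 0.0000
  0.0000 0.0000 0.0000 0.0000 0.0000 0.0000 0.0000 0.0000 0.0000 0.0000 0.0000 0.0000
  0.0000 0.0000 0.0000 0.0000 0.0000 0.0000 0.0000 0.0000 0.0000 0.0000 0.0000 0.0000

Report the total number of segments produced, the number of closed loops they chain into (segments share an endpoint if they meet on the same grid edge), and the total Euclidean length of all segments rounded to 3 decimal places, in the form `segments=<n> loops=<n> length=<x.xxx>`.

cell (0,5): code 0100 → (0.951,6.000)–(1.000,5.931)
cell (0,6): code 1000 → (1.000,6.123)–(0.951,6.000)
cell (1,5): code 0110 → (1.000,5.931)–(2.000,5.201)
cell (1,6): code 1101 → (1.529,7.000)–(1.000,6.123)
cell (1,7): code 1000 → (2.000,7.263)–(1.529,7.000)
cell (2,5): code 0010 → (2.000,5.201)–(2.933,6.000)
cell (2,6): code 0011 → (2.933,6.000)–(2.419,7.000)
cell (2,7): code 0001 → (2.419,7.000)–(2.000,7.263)
total: 8 segments, chained into 1 closed loop(s), length Σ = 5.866131

segments=8 loops=1 length=5.866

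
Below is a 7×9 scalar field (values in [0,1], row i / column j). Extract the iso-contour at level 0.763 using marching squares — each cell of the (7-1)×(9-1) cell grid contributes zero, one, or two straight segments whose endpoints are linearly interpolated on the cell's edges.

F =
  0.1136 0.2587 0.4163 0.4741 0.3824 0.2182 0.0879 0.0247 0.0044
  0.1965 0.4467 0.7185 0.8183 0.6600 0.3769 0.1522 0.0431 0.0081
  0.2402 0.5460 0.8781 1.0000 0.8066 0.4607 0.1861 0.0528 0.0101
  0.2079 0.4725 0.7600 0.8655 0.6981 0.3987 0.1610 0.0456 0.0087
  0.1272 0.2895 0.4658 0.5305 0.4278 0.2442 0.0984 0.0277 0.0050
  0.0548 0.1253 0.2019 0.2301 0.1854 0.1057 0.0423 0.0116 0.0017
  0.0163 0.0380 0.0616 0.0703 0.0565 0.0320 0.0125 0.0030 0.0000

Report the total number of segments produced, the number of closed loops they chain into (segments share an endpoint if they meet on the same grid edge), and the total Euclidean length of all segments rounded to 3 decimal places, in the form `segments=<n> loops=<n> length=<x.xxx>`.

segments=12 loops=1 length=7.478

cell (0,2): code 0100 → (0.839,3.000)–(1.000,2.446)
cell (0,3): code 1000 → (1.000,3.349)–(0.839,3.000)
cell (1,1): code 0100 → (1.279,2.000)–(2.000,1.653)
cell (1,2): code 1110 → (1.000,2.446)–(1.279,2.000)
cell (1,3): code 1101 → (1.703,4.000)–(1.000,3.349)
cell (1,4): code 1000 → (2.000,4.126)–(1.703,4.000)
cell (2,1): code 0010 → (2.000,1.653)–(2.975,2.000)
cell (2,2): code 0111 → (2.975,2.000)–(3.000,2.028)
cell (2,3): code 1011 → (3.000,3.612)–(2.402,4.000)
cell (2,4): code 0001 → (2.402,4.000)–(2.000,4.126)
cell (3,2): code 0010 → (3.000,2.028)–(3.306,3.000)
cell (3,3): code 0001 → (3.306,3.000)–(3.000,3.612)
total: 12 segments, chained into 1 closed loop(s), length Σ = 7.477662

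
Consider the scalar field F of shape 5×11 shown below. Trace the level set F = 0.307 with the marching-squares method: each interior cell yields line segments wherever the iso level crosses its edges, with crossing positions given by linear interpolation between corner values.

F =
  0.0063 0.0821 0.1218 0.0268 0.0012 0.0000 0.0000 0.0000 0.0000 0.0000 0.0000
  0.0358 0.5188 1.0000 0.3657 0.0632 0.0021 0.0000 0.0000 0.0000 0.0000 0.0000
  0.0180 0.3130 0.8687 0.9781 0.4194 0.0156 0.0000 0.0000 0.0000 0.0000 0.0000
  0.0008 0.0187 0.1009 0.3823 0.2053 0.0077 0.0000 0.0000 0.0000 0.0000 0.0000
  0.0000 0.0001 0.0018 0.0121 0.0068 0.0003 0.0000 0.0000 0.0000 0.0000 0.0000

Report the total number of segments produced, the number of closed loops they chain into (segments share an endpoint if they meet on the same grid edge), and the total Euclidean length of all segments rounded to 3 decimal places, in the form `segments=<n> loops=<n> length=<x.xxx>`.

cell (0,0): code 0100 → (0.515,1.000)–(1.000,0.561)
cell (0,1): code 1100 → (0.211,2.000)–(0.515,1.000)
cell (0,2): code 1100 → (0.827,3.000)–(0.211,2.000)
cell (0,3): code 1000 → (1.000,3.194)–(0.827,3.000)
cell (1,0): code 0110 → (1.000,0.561)–(2.000,0.980)
cell (1,3): code 1101 → (1.684,4.000)–(1.000,3.194)
cell (1,4): code 1000 → (2.000,4.278)–(1.684,4.000)
cell (2,0): code 0010 → (2.000,0.980)–(2.020,1.000)
cell (2,1): code 0011 → (2.020,1.000)–(2.732,2.000)
cell (2,2): code 0111 → (2.732,2.000)–(3.000,2.732)
cell (2,3): code 1011 → (3.000,3.425)–(2.525,4.000)
cell (2,4): code 0001 → (2.525,4.000)–(2.000,4.278)
cell (3,2): code 0010 → (3.000,2.732)–(3.203,3.000)
cell (3,3): code 0001 → (3.203,3.000)–(3.000,3.425)
total: 14 segments, chained into 1 closed loop(s), length Σ = 9.879029

segments=14 loops=1 length=9.879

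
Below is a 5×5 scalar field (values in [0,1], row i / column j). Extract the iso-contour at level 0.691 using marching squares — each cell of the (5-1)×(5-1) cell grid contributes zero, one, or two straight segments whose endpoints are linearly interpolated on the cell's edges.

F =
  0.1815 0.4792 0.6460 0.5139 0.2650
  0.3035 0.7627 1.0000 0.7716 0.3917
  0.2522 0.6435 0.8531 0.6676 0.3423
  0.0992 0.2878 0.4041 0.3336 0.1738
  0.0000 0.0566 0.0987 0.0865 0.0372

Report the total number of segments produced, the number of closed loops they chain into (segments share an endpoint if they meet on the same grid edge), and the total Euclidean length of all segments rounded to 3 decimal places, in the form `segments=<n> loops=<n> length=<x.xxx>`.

segments=10 loops=1 length=6.938

cell (0,0): code 0100 → (0.747,1.000)–(1.000,0.844)
cell (0,1): code 1100 → (0.127,2.000)–(0.747,1.000)
cell (0,2): code 1100 → (0.687,3.000)–(0.127,2.000)
cell (0,3): code 1000 → (1.000,3.212)–(0.687,3.000)
cell (1,0): code 0010 → (1.000,0.844)–(1.602,1.000)
cell (1,1): code 0111 → (1.602,1.000)–(2.000,1.227)
cell (1,2): code 1011 → (2.000,2.874)–(1.775,3.000)
cell (1,3): code 0001 → (1.775,3.000)–(1.000,3.212)
cell (2,1): code 0010 → (2.000,1.227)–(2.361,2.000)
cell (2,2): code 0001 → (2.361,2.000)–(2.000,2.874)
total: 10 segments, chained into 1 closed loop(s), length Σ = 6.938254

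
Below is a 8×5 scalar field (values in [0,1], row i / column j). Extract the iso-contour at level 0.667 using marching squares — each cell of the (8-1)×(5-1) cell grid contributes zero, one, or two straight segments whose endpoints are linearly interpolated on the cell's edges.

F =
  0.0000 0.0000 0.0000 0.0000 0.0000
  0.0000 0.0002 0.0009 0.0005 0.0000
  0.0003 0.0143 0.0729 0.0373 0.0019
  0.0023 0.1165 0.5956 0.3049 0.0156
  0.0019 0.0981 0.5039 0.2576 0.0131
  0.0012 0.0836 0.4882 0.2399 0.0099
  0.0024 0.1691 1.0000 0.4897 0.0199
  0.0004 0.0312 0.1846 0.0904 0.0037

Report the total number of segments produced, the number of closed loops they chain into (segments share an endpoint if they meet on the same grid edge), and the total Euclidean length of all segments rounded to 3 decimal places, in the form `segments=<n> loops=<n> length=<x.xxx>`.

cell (5,1): code 0100 → (5.349,2.000)–(6.000,1.599)
cell (5,2): code 1000 → (6.000,2.653)–(5.349,2.000)
cell (6,1): code 0010 → (6.000,1.599)–(6.408,2.000)
cell (6,2): code 0001 → (6.408,2.000)–(6.000,2.653)
total: 4 segments, chained into 1 closed loop(s), length Σ = 3.027674

segments=4 loops=1 length=3.028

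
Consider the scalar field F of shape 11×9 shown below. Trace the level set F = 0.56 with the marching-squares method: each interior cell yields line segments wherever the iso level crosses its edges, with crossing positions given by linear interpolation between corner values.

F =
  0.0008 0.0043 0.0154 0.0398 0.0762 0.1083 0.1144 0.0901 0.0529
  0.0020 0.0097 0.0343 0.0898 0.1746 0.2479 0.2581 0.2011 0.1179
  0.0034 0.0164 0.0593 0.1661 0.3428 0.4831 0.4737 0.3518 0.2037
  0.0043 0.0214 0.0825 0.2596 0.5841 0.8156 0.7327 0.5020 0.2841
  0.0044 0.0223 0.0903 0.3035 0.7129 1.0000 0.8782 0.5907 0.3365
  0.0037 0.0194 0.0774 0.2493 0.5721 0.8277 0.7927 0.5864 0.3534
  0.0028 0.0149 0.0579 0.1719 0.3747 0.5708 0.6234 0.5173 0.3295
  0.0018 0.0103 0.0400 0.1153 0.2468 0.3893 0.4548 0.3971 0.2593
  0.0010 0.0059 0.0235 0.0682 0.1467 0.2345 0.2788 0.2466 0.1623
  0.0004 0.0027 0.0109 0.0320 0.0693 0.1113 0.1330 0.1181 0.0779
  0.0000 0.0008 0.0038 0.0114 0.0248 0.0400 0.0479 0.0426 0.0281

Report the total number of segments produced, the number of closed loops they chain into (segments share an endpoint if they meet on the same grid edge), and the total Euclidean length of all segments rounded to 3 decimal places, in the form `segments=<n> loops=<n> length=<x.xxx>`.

cell (2,3): code 0100 → (2.900,4.000)–(3.000,3.926)
cell (2,4): code 1100 → (2.231,5.000)–(2.900,4.000)
cell (2,5): code 1100 → (2.333,6.000)–(2.231,5.000)
cell (2,6): code 1000 → (3.000,6.749)–(2.333,6.000)
cell (3,3): code 0110 → (3.000,3.926)–(4.000,3.627)
cell (3,6): code 1101 → (3.654,7.000)–(3.000,6.749)
cell (3,7): code 1000 → (4.000,7.121)–(3.654,7.000)
cell (4,3): code 0110 → (4.000,3.627)–(5.000,3.963)
cell (4,7): code 1001 → (5.000,7.113)–(4.000,7.121)
cell (5,3): code 0010 → (5.000,3.963)–(5.061,4.000)
cell (5,4): code 0111 → (5.061,4.000)–(6.000,4.945)
cell (5,6): code 1011 → (6.000,6.598)–(5.382,7.000)
cell (5,7): code 0001 → (5.382,7.000)–(5.000,7.113)
cell (6,4): code 0010 → (6.000,4.945)–(6.060,5.000)
cell (6,5): code 0011 → (6.060,5.000)–(6.376,6.000)
cell (6,6): code 0001 → (6.376,6.000)–(6.000,6.598)
total: 16 segments, chained into 1 closed loop(s), length Σ = 11.876835

segments=16 loops=1 length=11.877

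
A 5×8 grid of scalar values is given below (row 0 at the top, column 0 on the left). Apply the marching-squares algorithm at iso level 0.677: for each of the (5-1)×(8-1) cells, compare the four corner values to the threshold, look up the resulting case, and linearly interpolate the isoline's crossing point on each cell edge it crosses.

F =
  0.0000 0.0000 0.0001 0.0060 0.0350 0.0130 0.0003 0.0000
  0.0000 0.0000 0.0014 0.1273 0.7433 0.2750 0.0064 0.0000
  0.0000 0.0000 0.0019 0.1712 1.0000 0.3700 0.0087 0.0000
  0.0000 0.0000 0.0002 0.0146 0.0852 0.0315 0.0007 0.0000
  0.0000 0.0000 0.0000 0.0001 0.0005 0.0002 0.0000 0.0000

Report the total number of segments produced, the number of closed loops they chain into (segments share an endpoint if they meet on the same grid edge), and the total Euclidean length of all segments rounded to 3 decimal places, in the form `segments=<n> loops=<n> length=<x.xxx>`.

cell (0,3): code 0100 → (0.906,4.000)–(1.000,3.892)
cell (0,4): code 1000 → (1.000,4.142)–(0.906,4.000)
cell (1,3): code 0110 → (1.000,3.892)–(2.000,3.610)
cell (1,4): code 1001 → (2.000,4.513)–(1.000,4.142)
cell (2,3): code 0010 → (2.000,3.610)–(2.353,4.000)
cell (2,4): code 0001 → (2.353,4.000)–(2.000,4.513)
total: 6 segments, chained into 1 closed loop(s), length Σ = 3.566428

segments=6 loops=1 length=3.566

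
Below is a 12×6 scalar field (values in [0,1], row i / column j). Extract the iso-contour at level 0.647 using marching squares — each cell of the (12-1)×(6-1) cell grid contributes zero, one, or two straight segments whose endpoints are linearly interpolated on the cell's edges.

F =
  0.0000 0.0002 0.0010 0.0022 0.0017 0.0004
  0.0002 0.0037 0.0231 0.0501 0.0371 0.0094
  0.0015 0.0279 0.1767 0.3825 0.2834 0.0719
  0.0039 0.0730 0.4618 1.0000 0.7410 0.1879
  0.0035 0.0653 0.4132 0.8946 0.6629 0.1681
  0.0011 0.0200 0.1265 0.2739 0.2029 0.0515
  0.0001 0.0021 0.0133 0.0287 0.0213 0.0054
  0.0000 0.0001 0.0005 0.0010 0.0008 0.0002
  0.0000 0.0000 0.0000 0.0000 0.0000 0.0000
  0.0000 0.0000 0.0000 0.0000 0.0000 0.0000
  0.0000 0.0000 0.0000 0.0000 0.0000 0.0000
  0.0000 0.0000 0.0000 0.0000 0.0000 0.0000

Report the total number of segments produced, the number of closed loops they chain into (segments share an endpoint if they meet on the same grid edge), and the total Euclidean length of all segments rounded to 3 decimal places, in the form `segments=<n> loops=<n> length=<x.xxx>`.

cell (2,2): code 0100 → (2.428,3.000)–(3.000,2.344)
cell (2,3): code 1100 → (2.795,4.000)–(2.428,3.000)
cell (2,4): code 1000 → (3.000,4.170)–(2.795,4.000)
cell (3,2): code 0110 → (3.000,2.344)–(4.000,2.486)
cell (3,4): code 1001 → (4.000,4.032)–(3.000,4.170)
cell (4,2): code 0010 → (4.000,2.486)–(4.399,3.000)
cell (4,3): code 0011 → (4.399,3.000)–(4.035,4.000)
cell (4,4): code 0001 → (4.035,4.000)–(4.000,4.032)
total: 8 segments, chained into 1 closed loop(s), length Σ = 5.983430

segments=8 loops=1 length=5.983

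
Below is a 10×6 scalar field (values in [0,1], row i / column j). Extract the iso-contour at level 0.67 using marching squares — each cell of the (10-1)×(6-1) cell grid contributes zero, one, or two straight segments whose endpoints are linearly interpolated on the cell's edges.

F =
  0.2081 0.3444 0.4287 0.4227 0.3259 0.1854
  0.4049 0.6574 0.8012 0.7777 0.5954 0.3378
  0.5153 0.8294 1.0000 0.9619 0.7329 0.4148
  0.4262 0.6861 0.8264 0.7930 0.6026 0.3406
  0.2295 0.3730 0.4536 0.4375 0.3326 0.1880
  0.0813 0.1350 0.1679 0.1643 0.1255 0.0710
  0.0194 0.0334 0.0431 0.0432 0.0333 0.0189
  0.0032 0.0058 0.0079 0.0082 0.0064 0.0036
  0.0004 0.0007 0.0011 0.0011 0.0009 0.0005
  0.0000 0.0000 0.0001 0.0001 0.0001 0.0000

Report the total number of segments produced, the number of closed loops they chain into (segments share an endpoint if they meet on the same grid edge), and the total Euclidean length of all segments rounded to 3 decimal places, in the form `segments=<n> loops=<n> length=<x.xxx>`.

cell (0,1): code 0100 → (0.648,2.000)–(1.000,1.088)
cell (0,2): code 1100 → (0.697,3.000)–(0.648,2.000)
cell (0,3): code 1000 → (1.000,3.591)–(0.697,3.000)
cell (1,0): code 0100 → (1.073,1.000)–(2.000,0.493)
cell (1,1): code 1110 → (1.000,1.088)–(1.073,1.000)
cell (1,3): code 1101 → (1.543,4.000)–(1.000,3.591)
cell (1,4): code 1000 → (2.000,4.198)–(1.543,4.000)
cell (2,0): code 0110 → (2.000,0.493)–(3.000,0.938)
cell (2,3): code 1011 → (3.000,3.646)–(2.483,4.000)
cell (2,4): code 0001 → (2.483,4.000)–(2.000,4.198)
cell (3,0): code 0010 → (3.000,0.938)–(3.051,1.000)
cell (3,1): code 0011 → (3.051,1.000)–(3.420,2.000)
cell (3,2): code 0011 → (3.420,2.000)–(3.346,3.000)
cell (3,3): code 0001 → (3.346,3.000)–(3.000,3.646)
total: 14 segments, chained into 1 closed loop(s), length Σ = 10.116913

segments=14 loops=1 length=10.117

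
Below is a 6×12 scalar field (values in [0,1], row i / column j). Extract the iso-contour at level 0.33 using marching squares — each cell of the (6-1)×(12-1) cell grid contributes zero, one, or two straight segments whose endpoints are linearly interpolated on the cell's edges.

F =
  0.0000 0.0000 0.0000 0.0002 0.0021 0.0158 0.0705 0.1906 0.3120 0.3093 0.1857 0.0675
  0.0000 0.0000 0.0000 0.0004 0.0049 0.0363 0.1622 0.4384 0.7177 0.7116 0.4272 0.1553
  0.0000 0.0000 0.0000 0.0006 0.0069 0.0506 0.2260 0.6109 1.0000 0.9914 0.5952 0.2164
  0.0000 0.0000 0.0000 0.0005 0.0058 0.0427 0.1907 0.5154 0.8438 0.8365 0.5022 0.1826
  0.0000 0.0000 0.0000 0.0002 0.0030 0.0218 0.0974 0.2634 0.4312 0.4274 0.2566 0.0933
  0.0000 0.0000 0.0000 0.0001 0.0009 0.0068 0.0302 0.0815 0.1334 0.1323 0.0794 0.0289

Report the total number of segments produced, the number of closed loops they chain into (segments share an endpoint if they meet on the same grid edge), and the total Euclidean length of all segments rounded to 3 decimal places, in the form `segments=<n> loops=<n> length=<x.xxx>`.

cell (0,6): code 0100 → (0.563,7.000)–(1.000,6.608)
cell (0,7): code 1100 → (0.044,8.000)–(0.563,7.000)
cell (0,8): code 1100 → (0.051,9.000)–(0.044,8.000)
cell (0,9): code 1100 → (0.598,10.000)–(0.051,9.000)
cell (0,10): code 1000 → (1.000,10.357)–(0.598,10.000)
cell (1,6): code 0110 → (1.000,6.608)–(2.000,6.270)
cell (1,10): code 1001 → (2.000,10.700)–(1.000,10.357)
cell (2,6): code 0110 → (2.000,6.270)–(3.000,6.429)
cell (2,10): code 1001 → (3.000,10.539)–(2.000,10.700)
cell (3,6): code 0010 → (3.000,6.429)–(3.736,7.000)
cell (3,7): code 0111 → (3.736,7.000)–(4.000,7.397)
cell (3,9): code 1011 → (4.000,9.570)–(3.701,10.000)
cell (3,10): code 0001 → (3.701,10.000)–(3.000,10.539)
cell (4,7): code 0010 → (4.000,7.397)–(4.340,8.000)
cell (4,8): code 0011 → (4.340,8.000)–(4.330,9.000)
cell (4,9): code 0001 → (4.330,9.000)–(4.000,9.570)
total: 16 segments, chained into 1 closed loop(s), length Σ = 13.696612

segments=16 loops=1 length=13.697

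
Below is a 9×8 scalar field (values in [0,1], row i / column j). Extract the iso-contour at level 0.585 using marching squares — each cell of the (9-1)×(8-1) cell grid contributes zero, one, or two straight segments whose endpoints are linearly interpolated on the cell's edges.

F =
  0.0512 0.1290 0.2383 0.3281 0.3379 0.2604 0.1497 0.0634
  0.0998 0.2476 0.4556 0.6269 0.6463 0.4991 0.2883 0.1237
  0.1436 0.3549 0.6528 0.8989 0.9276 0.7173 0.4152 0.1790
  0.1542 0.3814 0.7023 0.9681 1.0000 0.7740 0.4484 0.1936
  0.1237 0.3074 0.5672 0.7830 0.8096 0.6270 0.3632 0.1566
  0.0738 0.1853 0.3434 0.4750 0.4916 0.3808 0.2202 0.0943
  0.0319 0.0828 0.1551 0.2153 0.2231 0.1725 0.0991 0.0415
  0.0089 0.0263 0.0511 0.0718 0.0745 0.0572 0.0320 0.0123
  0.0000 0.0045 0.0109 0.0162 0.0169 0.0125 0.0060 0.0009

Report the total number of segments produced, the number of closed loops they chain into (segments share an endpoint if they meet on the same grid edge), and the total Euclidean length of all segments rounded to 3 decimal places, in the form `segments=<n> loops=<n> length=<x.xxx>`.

segments=16 loops=1 length=12.302

cell (0,2): code 0100 → (0.860,3.000)–(1.000,2.755)
cell (0,3): code 1100 → (0.801,4.000)–(0.860,3.000)
cell (0,4): code 1000 → (1.000,4.416)–(0.801,4.000)
cell (1,1): code 0100 → (1.656,2.000)–(2.000,1.772)
cell (1,2): code 1110 → (1.000,2.755)–(1.656,2.000)
cell (1,4): code 1101 → (1.394,5.000)–(1.000,4.416)
cell (1,5): code 1000 → (2.000,5.438)–(1.394,5.000)
cell (2,1): code 0110 → (2.000,1.772)–(3.000,1.634)
cell (2,5): code 1001 → (3.000,5.580)–(2.000,5.438)
cell (3,1): code 0010 → (3.000,1.634)–(3.868,2.000)
cell (3,2): code 0111 → (3.868,2.000)–(4.000,2.082)
cell (3,5): code 1001 → (4.000,5.159)–(3.000,5.580)
cell (4,2): code 0010 → (4.000,2.082)–(4.643,3.000)
cell (4,3): code 0011 → (4.643,3.000)–(4.706,4.000)
cell (4,4): code 0011 → (4.706,4.000)–(4.171,5.000)
cell (4,5): code 0001 → (4.171,5.000)–(4.000,5.159)
total: 16 segments, chained into 1 closed loop(s), length Σ = 12.302195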